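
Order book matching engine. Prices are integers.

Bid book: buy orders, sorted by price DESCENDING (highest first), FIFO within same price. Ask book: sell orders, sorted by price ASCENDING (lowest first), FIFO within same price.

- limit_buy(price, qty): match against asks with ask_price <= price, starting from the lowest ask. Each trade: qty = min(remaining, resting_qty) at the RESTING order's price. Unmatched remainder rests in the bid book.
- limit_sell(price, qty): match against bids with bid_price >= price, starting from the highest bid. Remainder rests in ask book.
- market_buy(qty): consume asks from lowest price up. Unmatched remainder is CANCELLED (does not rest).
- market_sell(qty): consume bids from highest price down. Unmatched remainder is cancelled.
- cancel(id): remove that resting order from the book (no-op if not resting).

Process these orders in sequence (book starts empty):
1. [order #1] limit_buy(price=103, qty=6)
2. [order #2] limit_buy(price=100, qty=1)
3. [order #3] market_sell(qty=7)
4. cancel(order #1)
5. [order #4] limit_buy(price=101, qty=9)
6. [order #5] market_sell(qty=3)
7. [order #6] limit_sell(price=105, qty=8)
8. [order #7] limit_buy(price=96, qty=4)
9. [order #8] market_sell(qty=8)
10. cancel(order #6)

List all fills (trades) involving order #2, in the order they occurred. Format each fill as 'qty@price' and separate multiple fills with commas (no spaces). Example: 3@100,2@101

Answer: 1@100

Derivation:
After op 1 [order #1] limit_buy(price=103, qty=6): fills=none; bids=[#1:6@103] asks=[-]
After op 2 [order #2] limit_buy(price=100, qty=1): fills=none; bids=[#1:6@103 #2:1@100] asks=[-]
After op 3 [order #3] market_sell(qty=7): fills=#1x#3:6@103 #2x#3:1@100; bids=[-] asks=[-]
After op 4 cancel(order #1): fills=none; bids=[-] asks=[-]
After op 5 [order #4] limit_buy(price=101, qty=9): fills=none; bids=[#4:9@101] asks=[-]
After op 6 [order #5] market_sell(qty=3): fills=#4x#5:3@101; bids=[#4:6@101] asks=[-]
After op 7 [order #6] limit_sell(price=105, qty=8): fills=none; bids=[#4:6@101] asks=[#6:8@105]
After op 8 [order #7] limit_buy(price=96, qty=4): fills=none; bids=[#4:6@101 #7:4@96] asks=[#6:8@105]
After op 9 [order #8] market_sell(qty=8): fills=#4x#8:6@101 #7x#8:2@96; bids=[#7:2@96] asks=[#6:8@105]
After op 10 cancel(order #6): fills=none; bids=[#7:2@96] asks=[-]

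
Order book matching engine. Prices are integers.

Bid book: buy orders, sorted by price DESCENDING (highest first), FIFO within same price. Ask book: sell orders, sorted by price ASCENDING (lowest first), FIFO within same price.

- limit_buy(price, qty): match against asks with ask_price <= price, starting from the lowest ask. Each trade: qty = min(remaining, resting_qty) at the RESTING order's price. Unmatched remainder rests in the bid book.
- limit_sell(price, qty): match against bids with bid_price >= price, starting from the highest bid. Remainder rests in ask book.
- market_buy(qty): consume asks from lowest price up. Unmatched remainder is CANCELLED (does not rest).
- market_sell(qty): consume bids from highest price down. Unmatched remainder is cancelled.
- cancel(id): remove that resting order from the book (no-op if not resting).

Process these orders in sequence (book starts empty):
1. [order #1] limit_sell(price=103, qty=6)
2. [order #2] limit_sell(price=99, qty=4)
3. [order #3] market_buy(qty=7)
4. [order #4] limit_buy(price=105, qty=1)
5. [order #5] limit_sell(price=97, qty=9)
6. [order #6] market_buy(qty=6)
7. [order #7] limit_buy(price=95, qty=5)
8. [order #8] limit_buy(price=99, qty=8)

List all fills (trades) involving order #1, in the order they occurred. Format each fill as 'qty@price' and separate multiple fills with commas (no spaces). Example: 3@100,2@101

Answer: 3@103,1@103

Derivation:
After op 1 [order #1] limit_sell(price=103, qty=6): fills=none; bids=[-] asks=[#1:6@103]
After op 2 [order #2] limit_sell(price=99, qty=4): fills=none; bids=[-] asks=[#2:4@99 #1:6@103]
After op 3 [order #3] market_buy(qty=7): fills=#3x#2:4@99 #3x#1:3@103; bids=[-] asks=[#1:3@103]
After op 4 [order #4] limit_buy(price=105, qty=1): fills=#4x#1:1@103; bids=[-] asks=[#1:2@103]
After op 5 [order #5] limit_sell(price=97, qty=9): fills=none; bids=[-] asks=[#5:9@97 #1:2@103]
After op 6 [order #6] market_buy(qty=6): fills=#6x#5:6@97; bids=[-] asks=[#5:3@97 #1:2@103]
After op 7 [order #7] limit_buy(price=95, qty=5): fills=none; bids=[#7:5@95] asks=[#5:3@97 #1:2@103]
After op 8 [order #8] limit_buy(price=99, qty=8): fills=#8x#5:3@97; bids=[#8:5@99 #7:5@95] asks=[#1:2@103]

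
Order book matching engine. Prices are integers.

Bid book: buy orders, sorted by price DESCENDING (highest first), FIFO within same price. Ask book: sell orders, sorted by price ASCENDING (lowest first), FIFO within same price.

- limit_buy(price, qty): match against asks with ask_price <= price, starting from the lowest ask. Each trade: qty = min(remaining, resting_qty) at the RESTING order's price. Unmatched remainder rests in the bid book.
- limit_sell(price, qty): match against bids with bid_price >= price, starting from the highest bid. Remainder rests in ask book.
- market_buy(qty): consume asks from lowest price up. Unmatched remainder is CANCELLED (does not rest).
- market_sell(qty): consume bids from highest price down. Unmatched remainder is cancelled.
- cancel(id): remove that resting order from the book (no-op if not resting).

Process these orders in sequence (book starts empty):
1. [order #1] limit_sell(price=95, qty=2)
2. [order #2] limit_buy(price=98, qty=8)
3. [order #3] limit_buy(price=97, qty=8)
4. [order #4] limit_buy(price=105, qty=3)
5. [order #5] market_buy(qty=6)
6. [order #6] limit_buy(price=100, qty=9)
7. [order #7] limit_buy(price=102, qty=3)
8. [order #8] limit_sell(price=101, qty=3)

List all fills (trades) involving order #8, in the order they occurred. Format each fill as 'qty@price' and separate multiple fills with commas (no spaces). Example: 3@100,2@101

Answer: 3@105

Derivation:
After op 1 [order #1] limit_sell(price=95, qty=2): fills=none; bids=[-] asks=[#1:2@95]
After op 2 [order #2] limit_buy(price=98, qty=8): fills=#2x#1:2@95; bids=[#2:6@98] asks=[-]
After op 3 [order #3] limit_buy(price=97, qty=8): fills=none; bids=[#2:6@98 #3:8@97] asks=[-]
After op 4 [order #4] limit_buy(price=105, qty=3): fills=none; bids=[#4:3@105 #2:6@98 #3:8@97] asks=[-]
After op 5 [order #5] market_buy(qty=6): fills=none; bids=[#4:3@105 #2:6@98 #3:8@97] asks=[-]
After op 6 [order #6] limit_buy(price=100, qty=9): fills=none; bids=[#4:3@105 #6:9@100 #2:6@98 #3:8@97] asks=[-]
After op 7 [order #7] limit_buy(price=102, qty=3): fills=none; bids=[#4:3@105 #7:3@102 #6:9@100 #2:6@98 #3:8@97] asks=[-]
After op 8 [order #8] limit_sell(price=101, qty=3): fills=#4x#8:3@105; bids=[#7:3@102 #6:9@100 #2:6@98 #3:8@97] asks=[-]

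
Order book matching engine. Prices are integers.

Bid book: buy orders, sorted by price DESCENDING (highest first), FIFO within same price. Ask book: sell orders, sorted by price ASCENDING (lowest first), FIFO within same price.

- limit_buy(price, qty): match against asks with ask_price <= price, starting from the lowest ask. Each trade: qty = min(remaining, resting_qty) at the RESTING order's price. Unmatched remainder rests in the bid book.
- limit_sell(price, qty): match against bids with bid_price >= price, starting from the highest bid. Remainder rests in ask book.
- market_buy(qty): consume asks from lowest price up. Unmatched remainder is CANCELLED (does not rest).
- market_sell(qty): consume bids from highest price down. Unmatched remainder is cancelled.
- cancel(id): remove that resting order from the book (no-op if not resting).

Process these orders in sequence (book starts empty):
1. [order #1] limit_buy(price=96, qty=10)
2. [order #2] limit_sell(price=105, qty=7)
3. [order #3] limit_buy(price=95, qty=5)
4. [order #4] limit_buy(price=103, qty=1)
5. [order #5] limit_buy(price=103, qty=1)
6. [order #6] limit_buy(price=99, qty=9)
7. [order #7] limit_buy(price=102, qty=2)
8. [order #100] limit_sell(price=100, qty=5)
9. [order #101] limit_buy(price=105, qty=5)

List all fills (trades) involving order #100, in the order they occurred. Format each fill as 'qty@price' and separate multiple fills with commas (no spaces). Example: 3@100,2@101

Answer: 1@103,1@103,2@102,1@100

Derivation:
After op 1 [order #1] limit_buy(price=96, qty=10): fills=none; bids=[#1:10@96] asks=[-]
After op 2 [order #2] limit_sell(price=105, qty=7): fills=none; bids=[#1:10@96] asks=[#2:7@105]
After op 3 [order #3] limit_buy(price=95, qty=5): fills=none; bids=[#1:10@96 #3:5@95] asks=[#2:7@105]
After op 4 [order #4] limit_buy(price=103, qty=1): fills=none; bids=[#4:1@103 #1:10@96 #3:5@95] asks=[#2:7@105]
After op 5 [order #5] limit_buy(price=103, qty=1): fills=none; bids=[#4:1@103 #5:1@103 #1:10@96 #3:5@95] asks=[#2:7@105]
After op 6 [order #6] limit_buy(price=99, qty=9): fills=none; bids=[#4:1@103 #5:1@103 #6:9@99 #1:10@96 #3:5@95] asks=[#2:7@105]
After op 7 [order #7] limit_buy(price=102, qty=2): fills=none; bids=[#4:1@103 #5:1@103 #7:2@102 #6:9@99 #1:10@96 #3:5@95] asks=[#2:7@105]
After op 8 [order #100] limit_sell(price=100, qty=5): fills=#4x#100:1@103 #5x#100:1@103 #7x#100:2@102; bids=[#6:9@99 #1:10@96 #3:5@95] asks=[#100:1@100 #2:7@105]
After op 9 [order #101] limit_buy(price=105, qty=5): fills=#101x#100:1@100 #101x#2:4@105; bids=[#6:9@99 #1:10@96 #3:5@95] asks=[#2:3@105]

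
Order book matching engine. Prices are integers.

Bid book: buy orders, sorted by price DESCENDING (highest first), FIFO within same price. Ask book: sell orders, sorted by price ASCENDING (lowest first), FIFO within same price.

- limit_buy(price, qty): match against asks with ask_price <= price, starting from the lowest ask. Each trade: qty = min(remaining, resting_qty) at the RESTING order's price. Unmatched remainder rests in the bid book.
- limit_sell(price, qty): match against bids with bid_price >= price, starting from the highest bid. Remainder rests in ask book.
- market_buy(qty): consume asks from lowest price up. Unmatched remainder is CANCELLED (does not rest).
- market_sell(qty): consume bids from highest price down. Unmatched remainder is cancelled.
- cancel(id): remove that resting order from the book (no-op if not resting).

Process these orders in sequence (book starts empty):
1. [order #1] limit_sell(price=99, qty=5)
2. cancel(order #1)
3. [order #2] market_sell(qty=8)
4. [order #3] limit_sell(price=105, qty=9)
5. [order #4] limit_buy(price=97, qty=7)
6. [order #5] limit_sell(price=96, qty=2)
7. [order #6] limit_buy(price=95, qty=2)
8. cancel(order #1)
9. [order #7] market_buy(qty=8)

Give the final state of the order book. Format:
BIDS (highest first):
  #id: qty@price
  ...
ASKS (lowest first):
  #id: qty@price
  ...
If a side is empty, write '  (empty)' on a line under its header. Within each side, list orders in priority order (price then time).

Answer: BIDS (highest first):
  #4: 5@97
  #6: 2@95
ASKS (lowest first):
  #3: 1@105

Derivation:
After op 1 [order #1] limit_sell(price=99, qty=5): fills=none; bids=[-] asks=[#1:5@99]
After op 2 cancel(order #1): fills=none; bids=[-] asks=[-]
After op 3 [order #2] market_sell(qty=8): fills=none; bids=[-] asks=[-]
After op 4 [order #3] limit_sell(price=105, qty=9): fills=none; bids=[-] asks=[#3:9@105]
After op 5 [order #4] limit_buy(price=97, qty=7): fills=none; bids=[#4:7@97] asks=[#3:9@105]
After op 6 [order #5] limit_sell(price=96, qty=2): fills=#4x#5:2@97; bids=[#4:5@97] asks=[#3:9@105]
After op 7 [order #6] limit_buy(price=95, qty=2): fills=none; bids=[#4:5@97 #6:2@95] asks=[#3:9@105]
After op 8 cancel(order #1): fills=none; bids=[#4:5@97 #6:2@95] asks=[#3:9@105]
After op 9 [order #7] market_buy(qty=8): fills=#7x#3:8@105; bids=[#4:5@97 #6:2@95] asks=[#3:1@105]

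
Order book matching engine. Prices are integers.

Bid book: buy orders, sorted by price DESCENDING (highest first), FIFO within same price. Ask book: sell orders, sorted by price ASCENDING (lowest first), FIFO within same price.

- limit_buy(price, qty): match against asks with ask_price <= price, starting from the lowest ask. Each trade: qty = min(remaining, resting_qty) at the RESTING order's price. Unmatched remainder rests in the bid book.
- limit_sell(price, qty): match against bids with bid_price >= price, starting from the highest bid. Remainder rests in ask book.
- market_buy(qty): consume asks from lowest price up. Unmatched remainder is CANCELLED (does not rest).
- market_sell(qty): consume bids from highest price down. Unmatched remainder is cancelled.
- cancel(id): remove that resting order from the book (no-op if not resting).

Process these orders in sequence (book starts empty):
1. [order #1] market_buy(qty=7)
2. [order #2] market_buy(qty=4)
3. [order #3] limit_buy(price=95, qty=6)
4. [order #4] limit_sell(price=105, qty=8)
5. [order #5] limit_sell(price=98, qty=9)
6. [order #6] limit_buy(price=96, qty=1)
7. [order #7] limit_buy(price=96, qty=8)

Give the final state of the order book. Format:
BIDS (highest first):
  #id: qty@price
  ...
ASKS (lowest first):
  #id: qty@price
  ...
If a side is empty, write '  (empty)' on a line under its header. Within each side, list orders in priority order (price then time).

After op 1 [order #1] market_buy(qty=7): fills=none; bids=[-] asks=[-]
After op 2 [order #2] market_buy(qty=4): fills=none; bids=[-] asks=[-]
After op 3 [order #3] limit_buy(price=95, qty=6): fills=none; bids=[#3:6@95] asks=[-]
After op 4 [order #4] limit_sell(price=105, qty=8): fills=none; bids=[#3:6@95] asks=[#4:8@105]
After op 5 [order #5] limit_sell(price=98, qty=9): fills=none; bids=[#3:6@95] asks=[#5:9@98 #4:8@105]
After op 6 [order #6] limit_buy(price=96, qty=1): fills=none; bids=[#6:1@96 #3:6@95] asks=[#5:9@98 #4:8@105]
After op 7 [order #7] limit_buy(price=96, qty=8): fills=none; bids=[#6:1@96 #7:8@96 #3:6@95] asks=[#5:9@98 #4:8@105]

Answer: BIDS (highest first):
  #6: 1@96
  #7: 8@96
  #3: 6@95
ASKS (lowest first):
  #5: 9@98
  #4: 8@105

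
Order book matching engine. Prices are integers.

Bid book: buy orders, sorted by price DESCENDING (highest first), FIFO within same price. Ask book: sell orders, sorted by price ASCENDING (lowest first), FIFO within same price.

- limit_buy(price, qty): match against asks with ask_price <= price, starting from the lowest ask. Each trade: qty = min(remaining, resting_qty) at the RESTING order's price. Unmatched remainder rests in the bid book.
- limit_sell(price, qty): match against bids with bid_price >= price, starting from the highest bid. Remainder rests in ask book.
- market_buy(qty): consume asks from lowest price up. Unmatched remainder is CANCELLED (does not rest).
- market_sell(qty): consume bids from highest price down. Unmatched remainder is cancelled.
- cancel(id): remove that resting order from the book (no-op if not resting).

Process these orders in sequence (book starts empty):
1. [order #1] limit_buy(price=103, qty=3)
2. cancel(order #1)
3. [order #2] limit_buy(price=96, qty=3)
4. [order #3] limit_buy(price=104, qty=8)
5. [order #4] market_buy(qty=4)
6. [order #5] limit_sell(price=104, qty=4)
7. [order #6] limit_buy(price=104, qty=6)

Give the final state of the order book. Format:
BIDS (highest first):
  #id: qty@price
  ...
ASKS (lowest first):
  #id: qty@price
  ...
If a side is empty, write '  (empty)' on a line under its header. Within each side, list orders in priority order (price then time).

After op 1 [order #1] limit_buy(price=103, qty=3): fills=none; bids=[#1:3@103] asks=[-]
After op 2 cancel(order #1): fills=none; bids=[-] asks=[-]
After op 3 [order #2] limit_buy(price=96, qty=3): fills=none; bids=[#2:3@96] asks=[-]
After op 4 [order #3] limit_buy(price=104, qty=8): fills=none; bids=[#3:8@104 #2:3@96] asks=[-]
After op 5 [order #4] market_buy(qty=4): fills=none; bids=[#3:8@104 #2:3@96] asks=[-]
After op 6 [order #5] limit_sell(price=104, qty=4): fills=#3x#5:4@104; bids=[#3:4@104 #2:3@96] asks=[-]
After op 7 [order #6] limit_buy(price=104, qty=6): fills=none; bids=[#3:4@104 #6:6@104 #2:3@96] asks=[-]

Answer: BIDS (highest first):
  #3: 4@104
  #6: 6@104
  #2: 3@96
ASKS (lowest first):
  (empty)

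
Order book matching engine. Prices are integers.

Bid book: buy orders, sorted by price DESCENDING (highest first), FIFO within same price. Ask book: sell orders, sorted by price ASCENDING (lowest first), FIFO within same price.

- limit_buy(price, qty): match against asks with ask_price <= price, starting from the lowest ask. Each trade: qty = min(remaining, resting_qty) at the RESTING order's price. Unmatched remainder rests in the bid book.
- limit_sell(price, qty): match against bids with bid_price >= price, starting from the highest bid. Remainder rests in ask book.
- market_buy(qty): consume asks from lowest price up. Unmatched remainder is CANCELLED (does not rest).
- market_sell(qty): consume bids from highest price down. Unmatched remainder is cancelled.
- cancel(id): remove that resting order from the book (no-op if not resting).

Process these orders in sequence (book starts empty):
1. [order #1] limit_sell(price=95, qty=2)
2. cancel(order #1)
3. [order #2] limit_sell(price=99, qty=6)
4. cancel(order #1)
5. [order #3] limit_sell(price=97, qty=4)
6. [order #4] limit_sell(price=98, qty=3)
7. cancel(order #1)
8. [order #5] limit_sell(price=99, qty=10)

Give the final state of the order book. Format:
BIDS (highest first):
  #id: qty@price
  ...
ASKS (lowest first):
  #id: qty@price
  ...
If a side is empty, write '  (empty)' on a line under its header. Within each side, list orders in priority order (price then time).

After op 1 [order #1] limit_sell(price=95, qty=2): fills=none; bids=[-] asks=[#1:2@95]
After op 2 cancel(order #1): fills=none; bids=[-] asks=[-]
After op 3 [order #2] limit_sell(price=99, qty=6): fills=none; bids=[-] asks=[#2:6@99]
After op 4 cancel(order #1): fills=none; bids=[-] asks=[#2:6@99]
After op 5 [order #3] limit_sell(price=97, qty=4): fills=none; bids=[-] asks=[#3:4@97 #2:6@99]
After op 6 [order #4] limit_sell(price=98, qty=3): fills=none; bids=[-] asks=[#3:4@97 #4:3@98 #2:6@99]
After op 7 cancel(order #1): fills=none; bids=[-] asks=[#3:4@97 #4:3@98 #2:6@99]
After op 8 [order #5] limit_sell(price=99, qty=10): fills=none; bids=[-] asks=[#3:4@97 #4:3@98 #2:6@99 #5:10@99]

Answer: BIDS (highest first):
  (empty)
ASKS (lowest first):
  #3: 4@97
  #4: 3@98
  #2: 6@99
  #5: 10@99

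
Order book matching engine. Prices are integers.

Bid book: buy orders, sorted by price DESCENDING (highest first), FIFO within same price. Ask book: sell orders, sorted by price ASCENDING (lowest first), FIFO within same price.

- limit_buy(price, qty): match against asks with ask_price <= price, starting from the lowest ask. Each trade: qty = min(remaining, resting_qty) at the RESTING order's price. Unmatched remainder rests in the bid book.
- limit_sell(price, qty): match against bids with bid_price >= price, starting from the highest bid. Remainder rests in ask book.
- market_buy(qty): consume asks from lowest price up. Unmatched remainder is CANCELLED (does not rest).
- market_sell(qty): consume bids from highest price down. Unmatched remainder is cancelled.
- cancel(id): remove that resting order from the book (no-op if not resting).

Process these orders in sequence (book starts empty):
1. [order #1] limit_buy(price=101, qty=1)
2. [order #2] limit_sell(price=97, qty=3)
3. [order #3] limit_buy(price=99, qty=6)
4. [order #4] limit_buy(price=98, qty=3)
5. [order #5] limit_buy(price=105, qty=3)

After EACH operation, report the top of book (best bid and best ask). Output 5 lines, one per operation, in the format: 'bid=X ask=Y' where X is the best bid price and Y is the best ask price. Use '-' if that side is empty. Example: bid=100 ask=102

Answer: bid=101 ask=-
bid=- ask=97
bid=99 ask=-
bid=99 ask=-
bid=105 ask=-

Derivation:
After op 1 [order #1] limit_buy(price=101, qty=1): fills=none; bids=[#1:1@101] asks=[-]
After op 2 [order #2] limit_sell(price=97, qty=3): fills=#1x#2:1@101; bids=[-] asks=[#2:2@97]
After op 3 [order #3] limit_buy(price=99, qty=6): fills=#3x#2:2@97; bids=[#3:4@99] asks=[-]
After op 4 [order #4] limit_buy(price=98, qty=3): fills=none; bids=[#3:4@99 #4:3@98] asks=[-]
After op 5 [order #5] limit_buy(price=105, qty=3): fills=none; bids=[#5:3@105 #3:4@99 #4:3@98] asks=[-]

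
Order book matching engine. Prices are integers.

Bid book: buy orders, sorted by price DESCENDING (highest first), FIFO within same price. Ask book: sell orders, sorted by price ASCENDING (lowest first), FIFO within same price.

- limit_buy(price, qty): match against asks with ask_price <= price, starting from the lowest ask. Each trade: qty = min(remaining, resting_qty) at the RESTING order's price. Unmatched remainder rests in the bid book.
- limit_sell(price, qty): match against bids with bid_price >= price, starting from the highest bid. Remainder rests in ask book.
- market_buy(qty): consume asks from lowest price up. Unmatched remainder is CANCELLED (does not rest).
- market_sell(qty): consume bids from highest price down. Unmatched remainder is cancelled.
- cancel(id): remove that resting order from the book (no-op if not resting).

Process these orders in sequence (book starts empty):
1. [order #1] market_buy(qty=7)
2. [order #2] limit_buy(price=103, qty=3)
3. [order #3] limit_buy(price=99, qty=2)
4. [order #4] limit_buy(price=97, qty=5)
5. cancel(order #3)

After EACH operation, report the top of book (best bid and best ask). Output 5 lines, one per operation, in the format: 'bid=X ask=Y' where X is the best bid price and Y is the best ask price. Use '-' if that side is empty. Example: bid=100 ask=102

Answer: bid=- ask=-
bid=103 ask=-
bid=103 ask=-
bid=103 ask=-
bid=103 ask=-

Derivation:
After op 1 [order #1] market_buy(qty=7): fills=none; bids=[-] asks=[-]
After op 2 [order #2] limit_buy(price=103, qty=3): fills=none; bids=[#2:3@103] asks=[-]
After op 3 [order #3] limit_buy(price=99, qty=2): fills=none; bids=[#2:3@103 #3:2@99] asks=[-]
After op 4 [order #4] limit_buy(price=97, qty=5): fills=none; bids=[#2:3@103 #3:2@99 #4:5@97] asks=[-]
After op 5 cancel(order #3): fills=none; bids=[#2:3@103 #4:5@97] asks=[-]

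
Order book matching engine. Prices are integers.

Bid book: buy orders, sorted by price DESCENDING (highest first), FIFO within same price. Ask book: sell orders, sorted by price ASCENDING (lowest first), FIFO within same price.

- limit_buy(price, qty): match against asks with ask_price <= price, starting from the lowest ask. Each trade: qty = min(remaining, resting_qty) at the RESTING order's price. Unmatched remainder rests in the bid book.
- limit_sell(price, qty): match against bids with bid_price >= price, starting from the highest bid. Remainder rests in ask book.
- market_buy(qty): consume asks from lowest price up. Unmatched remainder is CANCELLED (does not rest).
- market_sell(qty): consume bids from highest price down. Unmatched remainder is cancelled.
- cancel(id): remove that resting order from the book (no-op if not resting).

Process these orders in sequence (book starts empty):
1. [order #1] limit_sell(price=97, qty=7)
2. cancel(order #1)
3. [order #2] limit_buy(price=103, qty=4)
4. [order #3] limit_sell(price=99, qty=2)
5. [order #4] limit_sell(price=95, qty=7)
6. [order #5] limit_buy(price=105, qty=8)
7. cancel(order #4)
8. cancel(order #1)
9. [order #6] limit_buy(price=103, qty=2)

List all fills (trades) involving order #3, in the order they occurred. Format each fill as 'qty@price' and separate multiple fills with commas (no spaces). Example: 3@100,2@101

Answer: 2@103

Derivation:
After op 1 [order #1] limit_sell(price=97, qty=7): fills=none; bids=[-] asks=[#1:7@97]
After op 2 cancel(order #1): fills=none; bids=[-] asks=[-]
After op 3 [order #2] limit_buy(price=103, qty=4): fills=none; bids=[#2:4@103] asks=[-]
After op 4 [order #3] limit_sell(price=99, qty=2): fills=#2x#3:2@103; bids=[#2:2@103] asks=[-]
After op 5 [order #4] limit_sell(price=95, qty=7): fills=#2x#4:2@103; bids=[-] asks=[#4:5@95]
After op 6 [order #5] limit_buy(price=105, qty=8): fills=#5x#4:5@95; bids=[#5:3@105] asks=[-]
After op 7 cancel(order #4): fills=none; bids=[#5:3@105] asks=[-]
After op 8 cancel(order #1): fills=none; bids=[#5:3@105] asks=[-]
After op 9 [order #6] limit_buy(price=103, qty=2): fills=none; bids=[#5:3@105 #6:2@103] asks=[-]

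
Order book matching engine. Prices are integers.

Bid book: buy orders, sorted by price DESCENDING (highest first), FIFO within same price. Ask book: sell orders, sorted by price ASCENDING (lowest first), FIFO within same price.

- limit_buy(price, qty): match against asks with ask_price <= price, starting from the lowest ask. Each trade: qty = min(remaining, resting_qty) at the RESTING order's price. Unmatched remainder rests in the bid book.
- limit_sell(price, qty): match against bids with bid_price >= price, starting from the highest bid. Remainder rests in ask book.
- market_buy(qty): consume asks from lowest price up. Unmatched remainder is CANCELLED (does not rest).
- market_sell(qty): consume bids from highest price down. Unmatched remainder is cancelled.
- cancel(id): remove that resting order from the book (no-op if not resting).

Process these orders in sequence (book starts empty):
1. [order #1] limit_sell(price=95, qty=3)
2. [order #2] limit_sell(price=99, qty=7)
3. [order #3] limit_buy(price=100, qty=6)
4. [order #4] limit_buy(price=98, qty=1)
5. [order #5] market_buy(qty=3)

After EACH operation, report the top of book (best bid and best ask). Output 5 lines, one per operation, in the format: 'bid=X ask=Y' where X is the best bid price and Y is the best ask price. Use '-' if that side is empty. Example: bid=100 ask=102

After op 1 [order #1] limit_sell(price=95, qty=3): fills=none; bids=[-] asks=[#1:3@95]
After op 2 [order #2] limit_sell(price=99, qty=7): fills=none; bids=[-] asks=[#1:3@95 #2:7@99]
After op 3 [order #3] limit_buy(price=100, qty=6): fills=#3x#1:3@95 #3x#2:3@99; bids=[-] asks=[#2:4@99]
After op 4 [order #4] limit_buy(price=98, qty=1): fills=none; bids=[#4:1@98] asks=[#2:4@99]
After op 5 [order #5] market_buy(qty=3): fills=#5x#2:3@99; bids=[#4:1@98] asks=[#2:1@99]

Answer: bid=- ask=95
bid=- ask=95
bid=- ask=99
bid=98 ask=99
bid=98 ask=99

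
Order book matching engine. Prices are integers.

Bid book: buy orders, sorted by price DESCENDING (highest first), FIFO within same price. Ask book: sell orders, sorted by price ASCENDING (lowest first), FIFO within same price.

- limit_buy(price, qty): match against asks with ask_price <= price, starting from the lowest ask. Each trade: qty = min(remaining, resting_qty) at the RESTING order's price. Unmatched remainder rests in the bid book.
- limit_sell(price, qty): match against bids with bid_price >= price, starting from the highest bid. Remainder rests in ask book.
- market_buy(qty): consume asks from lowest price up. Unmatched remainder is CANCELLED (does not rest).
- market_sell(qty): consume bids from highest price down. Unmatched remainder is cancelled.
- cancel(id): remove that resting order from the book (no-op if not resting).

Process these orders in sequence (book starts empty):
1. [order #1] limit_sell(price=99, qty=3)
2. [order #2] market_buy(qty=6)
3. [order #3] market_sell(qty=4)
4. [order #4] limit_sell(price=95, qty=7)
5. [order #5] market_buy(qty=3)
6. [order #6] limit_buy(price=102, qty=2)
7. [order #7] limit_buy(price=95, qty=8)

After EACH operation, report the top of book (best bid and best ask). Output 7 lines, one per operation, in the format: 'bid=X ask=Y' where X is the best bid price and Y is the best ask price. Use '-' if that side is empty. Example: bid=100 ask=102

After op 1 [order #1] limit_sell(price=99, qty=3): fills=none; bids=[-] asks=[#1:3@99]
After op 2 [order #2] market_buy(qty=6): fills=#2x#1:3@99; bids=[-] asks=[-]
After op 3 [order #3] market_sell(qty=4): fills=none; bids=[-] asks=[-]
After op 4 [order #4] limit_sell(price=95, qty=7): fills=none; bids=[-] asks=[#4:7@95]
After op 5 [order #5] market_buy(qty=3): fills=#5x#4:3@95; bids=[-] asks=[#4:4@95]
After op 6 [order #6] limit_buy(price=102, qty=2): fills=#6x#4:2@95; bids=[-] asks=[#4:2@95]
After op 7 [order #7] limit_buy(price=95, qty=8): fills=#7x#4:2@95; bids=[#7:6@95] asks=[-]

Answer: bid=- ask=99
bid=- ask=-
bid=- ask=-
bid=- ask=95
bid=- ask=95
bid=- ask=95
bid=95 ask=-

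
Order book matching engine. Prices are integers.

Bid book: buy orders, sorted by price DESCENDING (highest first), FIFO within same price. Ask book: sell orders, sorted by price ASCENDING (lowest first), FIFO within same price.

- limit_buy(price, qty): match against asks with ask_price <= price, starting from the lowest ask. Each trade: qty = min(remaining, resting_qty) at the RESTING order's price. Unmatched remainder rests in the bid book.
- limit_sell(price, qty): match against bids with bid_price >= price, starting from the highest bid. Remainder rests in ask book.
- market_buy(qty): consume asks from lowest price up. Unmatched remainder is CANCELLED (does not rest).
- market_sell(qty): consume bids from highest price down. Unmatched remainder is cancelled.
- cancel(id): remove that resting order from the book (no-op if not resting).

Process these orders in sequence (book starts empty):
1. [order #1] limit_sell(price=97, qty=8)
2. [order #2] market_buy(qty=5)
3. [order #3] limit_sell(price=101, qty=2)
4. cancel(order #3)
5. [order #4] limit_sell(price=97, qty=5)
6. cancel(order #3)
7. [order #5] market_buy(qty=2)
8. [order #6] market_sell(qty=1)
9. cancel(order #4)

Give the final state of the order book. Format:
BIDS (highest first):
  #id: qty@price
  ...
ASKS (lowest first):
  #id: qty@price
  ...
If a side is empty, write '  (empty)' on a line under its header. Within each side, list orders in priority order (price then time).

After op 1 [order #1] limit_sell(price=97, qty=8): fills=none; bids=[-] asks=[#1:8@97]
After op 2 [order #2] market_buy(qty=5): fills=#2x#1:5@97; bids=[-] asks=[#1:3@97]
After op 3 [order #3] limit_sell(price=101, qty=2): fills=none; bids=[-] asks=[#1:3@97 #3:2@101]
After op 4 cancel(order #3): fills=none; bids=[-] asks=[#1:3@97]
After op 5 [order #4] limit_sell(price=97, qty=5): fills=none; bids=[-] asks=[#1:3@97 #4:5@97]
After op 6 cancel(order #3): fills=none; bids=[-] asks=[#1:3@97 #4:5@97]
After op 7 [order #5] market_buy(qty=2): fills=#5x#1:2@97; bids=[-] asks=[#1:1@97 #4:5@97]
After op 8 [order #6] market_sell(qty=1): fills=none; bids=[-] asks=[#1:1@97 #4:5@97]
After op 9 cancel(order #4): fills=none; bids=[-] asks=[#1:1@97]

Answer: BIDS (highest first):
  (empty)
ASKS (lowest first):
  #1: 1@97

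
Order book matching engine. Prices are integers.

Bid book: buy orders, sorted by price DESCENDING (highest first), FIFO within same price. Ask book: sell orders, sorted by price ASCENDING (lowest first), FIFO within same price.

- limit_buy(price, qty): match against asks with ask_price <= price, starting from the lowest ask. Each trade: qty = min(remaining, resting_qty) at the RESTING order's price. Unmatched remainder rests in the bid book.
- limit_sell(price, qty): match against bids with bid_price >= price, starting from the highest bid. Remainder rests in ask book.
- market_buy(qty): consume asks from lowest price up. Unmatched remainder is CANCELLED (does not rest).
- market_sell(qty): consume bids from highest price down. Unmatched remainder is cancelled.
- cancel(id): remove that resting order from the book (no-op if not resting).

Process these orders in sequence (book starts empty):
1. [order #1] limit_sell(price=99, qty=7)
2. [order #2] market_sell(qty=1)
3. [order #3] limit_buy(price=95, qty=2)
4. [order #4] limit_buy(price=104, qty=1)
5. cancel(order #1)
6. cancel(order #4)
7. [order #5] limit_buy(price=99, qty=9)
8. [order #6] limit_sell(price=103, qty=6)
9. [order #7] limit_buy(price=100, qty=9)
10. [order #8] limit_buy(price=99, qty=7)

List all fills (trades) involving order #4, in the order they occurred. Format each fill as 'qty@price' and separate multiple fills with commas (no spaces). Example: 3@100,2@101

After op 1 [order #1] limit_sell(price=99, qty=7): fills=none; bids=[-] asks=[#1:7@99]
After op 2 [order #2] market_sell(qty=1): fills=none; bids=[-] asks=[#1:7@99]
After op 3 [order #3] limit_buy(price=95, qty=2): fills=none; bids=[#3:2@95] asks=[#1:7@99]
After op 4 [order #4] limit_buy(price=104, qty=1): fills=#4x#1:1@99; bids=[#3:2@95] asks=[#1:6@99]
After op 5 cancel(order #1): fills=none; bids=[#3:2@95] asks=[-]
After op 6 cancel(order #4): fills=none; bids=[#3:2@95] asks=[-]
After op 7 [order #5] limit_buy(price=99, qty=9): fills=none; bids=[#5:9@99 #3:2@95] asks=[-]
After op 8 [order #6] limit_sell(price=103, qty=6): fills=none; bids=[#5:9@99 #3:2@95] asks=[#6:6@103]
After op 9 [order #7] limit_buy(price=100, qty=9): fills=none; bids=[#7:9@100 #5:9@99 #3:2@95] asks=[#6:6@103]
After op 10 [order #8] limit_buy(price=99, qty=7): fills=none; bids=[#7:9@100 #5:9@99 #8:7@99 #3:2@95] asks=[#6:6@103]

Answer: 1@99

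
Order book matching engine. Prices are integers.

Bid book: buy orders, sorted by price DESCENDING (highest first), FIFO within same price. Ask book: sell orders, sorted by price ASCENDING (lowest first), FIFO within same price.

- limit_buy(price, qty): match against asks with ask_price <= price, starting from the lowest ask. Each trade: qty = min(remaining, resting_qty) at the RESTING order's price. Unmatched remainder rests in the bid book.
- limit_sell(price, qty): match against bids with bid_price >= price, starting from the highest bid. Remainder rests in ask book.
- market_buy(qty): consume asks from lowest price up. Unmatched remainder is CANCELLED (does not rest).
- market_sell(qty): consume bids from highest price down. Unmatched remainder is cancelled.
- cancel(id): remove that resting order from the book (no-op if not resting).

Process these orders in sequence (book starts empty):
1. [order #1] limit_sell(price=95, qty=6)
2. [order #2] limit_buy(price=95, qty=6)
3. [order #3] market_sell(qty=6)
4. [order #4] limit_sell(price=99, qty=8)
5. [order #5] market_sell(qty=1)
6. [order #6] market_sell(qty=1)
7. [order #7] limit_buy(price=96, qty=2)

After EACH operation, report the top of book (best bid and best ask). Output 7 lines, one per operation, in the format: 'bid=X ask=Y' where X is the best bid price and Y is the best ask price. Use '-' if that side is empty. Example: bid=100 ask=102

Answer: bid=- ask=95
bid=- ask=-
bid=- ask=-
bid=- ask=99
bid=- ask=99
bid=- ask=99
bid=96 ask=99

Derivation:
After op 1 [order #1] limit_sell(price=95, qty=6): fills=none; bids=[-] asks=[#1:6@95]
After op 2 [order #2] limit_buy(price=95, qty=6): fills=#2x#1:6@95; bids=[-] asks=[-]
After op 3 [order #3] market_sell(qty=6): fills=none; bids=[-] asks=[-]
After op 4 [order #4] limit_sell(price=99, qty=8): fills=none; bids=[-] asks=[#4:8@99]
After op 5 [order #5] market_sell(qty=1): fills=none; bids=[-] asks=[#4:8@99]
After op 6 [order #6] market_sell(qty=1): fills=none; bids=[-] asks=[#4:8@99]
After op 7 [order #7] limit_buy(price=96, qty=2): fills=none; bids=[#7:2@96] asks=[#4:8@99]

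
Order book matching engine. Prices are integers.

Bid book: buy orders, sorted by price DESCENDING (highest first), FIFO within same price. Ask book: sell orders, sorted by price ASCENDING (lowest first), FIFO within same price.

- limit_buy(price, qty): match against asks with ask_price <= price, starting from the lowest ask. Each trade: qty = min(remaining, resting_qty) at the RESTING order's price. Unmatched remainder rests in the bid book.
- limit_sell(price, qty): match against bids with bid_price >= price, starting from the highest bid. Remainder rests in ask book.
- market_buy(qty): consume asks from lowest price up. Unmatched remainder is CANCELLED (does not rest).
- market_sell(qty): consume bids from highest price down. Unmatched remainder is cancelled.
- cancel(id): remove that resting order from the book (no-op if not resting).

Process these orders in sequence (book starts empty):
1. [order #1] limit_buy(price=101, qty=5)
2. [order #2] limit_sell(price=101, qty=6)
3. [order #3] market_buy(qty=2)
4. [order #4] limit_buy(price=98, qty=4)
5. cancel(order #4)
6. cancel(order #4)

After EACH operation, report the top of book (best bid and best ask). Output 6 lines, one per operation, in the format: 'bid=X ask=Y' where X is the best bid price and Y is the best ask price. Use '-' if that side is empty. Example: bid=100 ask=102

Answer: bid=101 ask=-
bid=- ask=101
bid=- ask=-
bid=98 ask=-
bid=- ask=-
bid=- ask=-

Derivation:
After op 1 [order #1] limit_buy(price=101, qty=5): fills=none; bids=[#1:5@101] asks=[-]
After op 2 [order #2] limit_sell(price=101, qty=6): fills=#1x#2:5@101; bids=[-] asks=[#2:1@101]
After op 3 [order #3] market_buy(qty=2): fills=#3x#2:1@101; bids=[-] asks=[-]
After op 4 [order #4] limit_buy(price=98, qty=4): fills=none; bids=[#4:4@98] asks=[-]
After op 5 cancel(order #4): fills=none; bids=[-] asks=[-]
After op 6 cancel(order #4): fills=none; bids=[-] asks=[-]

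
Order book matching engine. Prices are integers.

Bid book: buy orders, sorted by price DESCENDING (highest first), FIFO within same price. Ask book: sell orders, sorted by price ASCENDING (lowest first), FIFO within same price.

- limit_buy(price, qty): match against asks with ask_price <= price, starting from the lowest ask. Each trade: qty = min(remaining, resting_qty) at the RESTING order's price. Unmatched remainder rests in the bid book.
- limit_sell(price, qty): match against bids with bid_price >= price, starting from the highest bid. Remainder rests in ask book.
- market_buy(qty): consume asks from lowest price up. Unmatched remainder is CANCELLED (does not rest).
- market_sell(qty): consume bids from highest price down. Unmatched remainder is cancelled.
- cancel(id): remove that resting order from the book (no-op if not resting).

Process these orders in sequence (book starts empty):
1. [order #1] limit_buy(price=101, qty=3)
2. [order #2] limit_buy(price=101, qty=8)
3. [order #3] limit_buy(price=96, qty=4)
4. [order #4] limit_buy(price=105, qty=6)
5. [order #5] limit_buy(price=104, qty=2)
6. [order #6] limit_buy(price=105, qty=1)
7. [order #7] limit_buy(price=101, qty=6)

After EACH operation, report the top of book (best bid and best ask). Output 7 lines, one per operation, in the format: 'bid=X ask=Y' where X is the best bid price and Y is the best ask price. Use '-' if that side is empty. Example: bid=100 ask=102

Answer: bid=101 ask=-
bid=101 ask=-
bid=101 ask=-
bid=105 ask=-
bid=105 ask=-
bid=105 ask=-
bid=105 ask=-

Derivation:
After op 1 [order #1] limit_buy(price=101, qty=3): fills=none; bids=[#1:3@101] asks=[-]
After op 2 [order #2] limit_buy(price=101, qty=8): fills=none; bids=[#1:3@101 #2:8@101] asks=[-]
After op 3 [order #3] limit_buy(price=96, qty=4): fills=none; bids=[#1:3@101 #2:8@101 #3:4@96] asks=[-]
After op 4 [order #4] limit_buy(price=105, qty=6): fills=none; bids=[#4:6@105 #1:3@101 #2:8@101 #3:4@96] asks=[-]
After op 5 [order #5] limit_buy(price=104, qty=2): fills=none; bids=[#4:6@105 #5:2@104 #1:3@101 #2:8@101 #3:4@96] asks=[-]
After op 6 [order #6] limit_buy(price=105, qty=1): fills=none; bids=[#4:6@105 #6:1@105 #5:2@104 #1:3@101 #2:8@101 #3:4@96] asks=[-]
After op 7 [order #7] limit_buy(price=101, qty=6): fills=none; bids=[#4:6@105 #6:1@105 #5:2@104 #1:3@101 #2:8@101 #7:6@101 #3:4@96] asks=[-]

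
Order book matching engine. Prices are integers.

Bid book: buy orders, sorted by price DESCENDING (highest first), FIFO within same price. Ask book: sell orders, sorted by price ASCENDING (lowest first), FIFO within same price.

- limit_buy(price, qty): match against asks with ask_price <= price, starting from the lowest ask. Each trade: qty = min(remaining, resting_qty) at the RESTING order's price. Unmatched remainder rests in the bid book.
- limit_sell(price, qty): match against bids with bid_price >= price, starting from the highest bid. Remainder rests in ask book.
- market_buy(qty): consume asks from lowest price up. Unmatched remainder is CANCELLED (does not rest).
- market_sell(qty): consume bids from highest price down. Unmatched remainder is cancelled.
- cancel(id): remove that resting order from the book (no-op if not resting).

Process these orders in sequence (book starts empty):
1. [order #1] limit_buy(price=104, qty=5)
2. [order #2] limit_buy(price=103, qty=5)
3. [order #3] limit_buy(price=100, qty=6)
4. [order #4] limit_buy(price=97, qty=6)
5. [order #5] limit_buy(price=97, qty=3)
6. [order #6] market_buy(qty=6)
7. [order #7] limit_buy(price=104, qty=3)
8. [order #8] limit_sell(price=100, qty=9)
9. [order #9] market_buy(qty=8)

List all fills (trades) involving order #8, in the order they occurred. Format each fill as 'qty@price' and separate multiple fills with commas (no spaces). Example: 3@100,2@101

After op 1 [order #1] limit_buy(price=104, qty=5): fills=none; bids=[#1:5@104] asks=[-]
After op 2 [order #2] limit_buy(price=103, qty=5): fills=none; bids=[#1:5@104 #2:5@103] asks=[-]
After op 3 [order #3] limit_buy(price=100, qty=6): fills=none; bids=[#1:5@104 #2:5@103 #3:6@100] asks=[-]
After op 4 [order #4] limit_buy(price=97, qty=6): fills=none; bids=[#1:5@104 #2:5@103 #3:6@100 #4:6@97] asks=[-]
After op 5 [order #5] limit_buy(price=97, qty=3): fills=none; bids=[#1:5@104 #2:5@103 #3:6@100 #4:6@97 #5:3@97] asks=[-]
After op 6 [order #6] market_buy(qty=6): fills=none; bids=[#1:5@104 #2:5@103 #3:6@100 #4:6@97 #5:3@97] asks=[-]
After op 7 [order #7] limit_buy(price=104, qty=3): fills=none; bids=[#1:5@104 #7:3@104 #2:5@103 #3:6@100 #4:6@97 #5:3@97] asks=[-]
After op 8 [order #8] limit_sell(price=100, qty=9): fills=#1x#8:5@104 #7x#8:3@104 #2x#8:1@103; bids=[#2:4@103 #3:6@100 #4:6@97 #5:3@97] asks=[-]
After op 9 [order #9] market_buy(qty=8): fills=none; bids=[#2:4@103 #3:6@100 #4:6@97 #5:3@97] asks=[-]

Answer: 5@104,3@104,1@103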